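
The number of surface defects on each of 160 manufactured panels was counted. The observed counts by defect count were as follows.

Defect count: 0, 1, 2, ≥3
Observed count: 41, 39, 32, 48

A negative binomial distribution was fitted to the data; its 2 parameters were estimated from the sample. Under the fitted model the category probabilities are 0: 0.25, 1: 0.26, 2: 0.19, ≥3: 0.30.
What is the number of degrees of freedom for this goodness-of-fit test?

There are k = 4 categories and 2 parameters estimated from the data, so df = 4 − 1 − 2 = 1.

1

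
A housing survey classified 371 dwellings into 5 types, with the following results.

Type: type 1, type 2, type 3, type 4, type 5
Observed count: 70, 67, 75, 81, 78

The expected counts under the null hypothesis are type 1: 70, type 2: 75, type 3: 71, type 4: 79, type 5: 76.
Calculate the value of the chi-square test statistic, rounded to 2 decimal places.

1.18

χ² = (70−70)²/70 + (67−75)²/75 + (75−71)²/71 + (81−79)²/79 + (78−76)²/76
   = 0.000 + 0.853 + 0.225 + 0.051 + 0.053
Sum = 1.18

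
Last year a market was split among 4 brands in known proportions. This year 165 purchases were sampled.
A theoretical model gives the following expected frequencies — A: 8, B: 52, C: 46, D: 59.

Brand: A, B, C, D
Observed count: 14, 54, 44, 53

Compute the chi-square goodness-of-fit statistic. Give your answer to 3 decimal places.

5.274

cat         O        E   (O−E)²/E
A          14        8     4.5000
B          54       52     0.0769
C          44       46     0.0870
D          53       59     0.6102
Sum = 5.274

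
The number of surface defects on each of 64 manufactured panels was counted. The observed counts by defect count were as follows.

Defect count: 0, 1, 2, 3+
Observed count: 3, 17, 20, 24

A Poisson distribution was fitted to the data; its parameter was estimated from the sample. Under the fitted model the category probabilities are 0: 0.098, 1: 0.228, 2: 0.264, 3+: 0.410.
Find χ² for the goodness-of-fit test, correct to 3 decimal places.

Expected counts E_i = n·p_i: 64×0.098 = 6.272, 64×0.228 = 14.592, 64×0.264 = 16.896, 64×0.410 = 26.24.
χ² = (3−6.272)²/6.272 + (17−14.592)²/14.592 + (20−16.896)²/16.896 + (24−26.24)²/26.24
   = 1.7069 + 0.3974 + 0.5702 + 0.1912
Sum = 2.866

2.866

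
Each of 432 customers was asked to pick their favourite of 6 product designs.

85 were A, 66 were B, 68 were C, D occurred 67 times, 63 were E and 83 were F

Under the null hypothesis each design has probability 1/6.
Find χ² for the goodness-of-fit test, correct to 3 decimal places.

Expected count for each of the 6 categories: 432/6 = 72.
χ² = (85−72)²/72 + (66−72)²/72 + (68−72)²/72 + (67−72)²/72 + (63−72)²/72 + (83−72)²/72
   = 2.3472 + 0.5000 + 0.2222 + 0.3472 + 1.1250 + 1.6806
Sum = 6.222

6.222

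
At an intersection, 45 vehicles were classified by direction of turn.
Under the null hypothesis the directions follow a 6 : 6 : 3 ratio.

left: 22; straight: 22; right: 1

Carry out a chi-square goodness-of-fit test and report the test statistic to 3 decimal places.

8.889

Ratio total = 15. Expected counts: 45×6/15 = 18, 45×6/15 = 18, 45×3/15 = 9.
χ² = (22−18)²/18 + (22−18)²/18 + (1−9)²/9
   = 0.8889 + 0.8889 + 7.1111
Sum = 8.889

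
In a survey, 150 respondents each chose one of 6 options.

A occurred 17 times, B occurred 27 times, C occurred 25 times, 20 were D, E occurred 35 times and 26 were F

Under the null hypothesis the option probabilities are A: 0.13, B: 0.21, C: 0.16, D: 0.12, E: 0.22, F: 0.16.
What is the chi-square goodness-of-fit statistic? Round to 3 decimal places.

Expected counts E_i = n·p_i: 150×0.13 = 19.5, 150×0.21 = 31.5, 150×0.16 = 24, 150×0.12 = 18, 150×0.22 = 33, 150×0.16 = 24.
A: (17 − 19.5)²/19.5 = 6.25/19.5 = 0.3205
B: (27 − 31.5)²/31.5 = 20.25/31.5 = 0.6429
C: (25 − 24)²/24 = 1/24 = 0.0417
D: (20 − 18)²/18 = 4/18 = 0.2222
E: (35 − 33)²/33 = 4/33 = 0.1212
F: (26 − 24)²/24 = 4/24 = 0.1667
Sum = 1.515

1.515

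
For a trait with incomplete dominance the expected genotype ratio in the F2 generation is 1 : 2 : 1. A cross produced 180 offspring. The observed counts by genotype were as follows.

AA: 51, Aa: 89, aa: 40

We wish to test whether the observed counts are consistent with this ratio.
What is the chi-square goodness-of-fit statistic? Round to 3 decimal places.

1.367

Ratio total = 4. Expected counts: 180×1/4 = 45, 180×2/4 = 90, 180×1/4 = 45.
χ² = (51−45)²/45 + (89−90)²/90 + (40−45)²/45
   = 0.8000 + 0.0111 + 0.5556
Sum = 1.367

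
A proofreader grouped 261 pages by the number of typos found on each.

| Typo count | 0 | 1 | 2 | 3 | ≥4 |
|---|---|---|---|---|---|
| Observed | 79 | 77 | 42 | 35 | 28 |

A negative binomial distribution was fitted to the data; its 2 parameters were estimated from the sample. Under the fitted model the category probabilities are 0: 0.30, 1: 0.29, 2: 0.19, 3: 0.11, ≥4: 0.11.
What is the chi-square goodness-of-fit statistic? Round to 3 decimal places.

Expected counts E_i = n·p_i: 261×0.30 = 78.3, 261×0.29 = 75.69, 261×0.19 = 49.59, 261×0.11 = 28.71, 261×0.11 = 28.71.
cat         O        E   (O−E)²/E
0          79     78.3     0.0063
1          77    75.69     0.0227
2          42    49.59     1.1617
3          35    28.71     1.3781
≥4         28    28.71     0.0176
Sum = 2.586

2.586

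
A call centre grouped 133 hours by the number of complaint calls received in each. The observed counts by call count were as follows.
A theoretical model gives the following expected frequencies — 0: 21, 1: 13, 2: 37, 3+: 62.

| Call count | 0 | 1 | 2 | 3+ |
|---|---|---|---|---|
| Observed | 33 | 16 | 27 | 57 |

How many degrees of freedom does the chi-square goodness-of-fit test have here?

3

There are k = 4 categories and no parameters were estimated from the data, so df = 4 − 1 = 3.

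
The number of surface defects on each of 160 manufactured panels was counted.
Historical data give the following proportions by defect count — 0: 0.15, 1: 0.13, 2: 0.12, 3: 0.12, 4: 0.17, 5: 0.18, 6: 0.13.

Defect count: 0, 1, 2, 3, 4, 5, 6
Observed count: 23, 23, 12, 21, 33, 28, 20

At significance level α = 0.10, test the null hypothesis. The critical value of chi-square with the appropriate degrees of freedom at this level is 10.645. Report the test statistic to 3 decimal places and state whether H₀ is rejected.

4.433; do not reject

Expected counts E_i = n·p_i: 160×0.15 = 24, 160×0.13 = 20.8, 160×0.12 = 19.2, 160×0.12 = 19.2, 160×0.17 = 27.2, 160×0.18 = 28.8, 160×0.13 = 20.8.
χ² = (23−24)²/24 + (23−20.8)²/20.8 + (12−19.2)²/19.2 + (21−19.2)²/19.2 + (33−27.2)²/27.2 + (28−28.8)²/28.8 + (20−20.8)²/20.8
   = 0.0417 + 0.2327 + 2.7000 + 0.1688 + 1.2368 + 0.0222 + 0.0308
Sum = 4.433
df = 6. Since 4.433 < 10.645, we do not reject H₀.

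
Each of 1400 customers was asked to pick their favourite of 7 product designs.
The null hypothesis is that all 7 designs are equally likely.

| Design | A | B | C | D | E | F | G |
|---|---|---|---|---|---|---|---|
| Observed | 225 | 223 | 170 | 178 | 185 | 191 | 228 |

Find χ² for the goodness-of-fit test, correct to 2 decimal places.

18.14

Under H₀ each category has probability 1/7, so each expected count is 1400/7 = 200.
cat         O        E   (O−E)²/E
A         225      200      3.125
B         223      200      2.645
C         170      200      4.500
D         178      200      2.420
E         185      200      1.125
F         191      200      0.405
G         228      200      3.920
Sum = 18.14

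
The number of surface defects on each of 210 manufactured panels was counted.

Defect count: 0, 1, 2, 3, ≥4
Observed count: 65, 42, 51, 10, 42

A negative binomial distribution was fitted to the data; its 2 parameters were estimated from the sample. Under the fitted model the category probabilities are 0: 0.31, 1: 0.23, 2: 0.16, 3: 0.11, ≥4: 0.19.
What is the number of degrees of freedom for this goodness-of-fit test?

There are k = 5 categories and 2 parameters estimated from the data, so df = 5 − 1 − 2 = 2.

2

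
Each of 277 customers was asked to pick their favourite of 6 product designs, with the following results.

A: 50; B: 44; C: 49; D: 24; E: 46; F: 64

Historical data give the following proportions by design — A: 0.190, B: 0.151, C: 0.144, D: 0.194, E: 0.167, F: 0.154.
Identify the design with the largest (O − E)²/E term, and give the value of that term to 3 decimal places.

D, 16.457

Expected counts E_i = n·p_i: 277×0.190 = 52.63, 277×0.151 = 41.827, 277×0.144 = 39.888, 277×0.194 = 53.738, 277×0.167 = 46.259, 277×0.154 = 42.658.
cat         O        E   (O−E)²/E
A          50    52.63     0.1314
B          44   41.827     0.1129
C          49   39.888     2.0815
D          24   53.738    16.4567
E          46   46.259     0.0015
F          64   42.658    10.6775
The largest term is for D: 16.457.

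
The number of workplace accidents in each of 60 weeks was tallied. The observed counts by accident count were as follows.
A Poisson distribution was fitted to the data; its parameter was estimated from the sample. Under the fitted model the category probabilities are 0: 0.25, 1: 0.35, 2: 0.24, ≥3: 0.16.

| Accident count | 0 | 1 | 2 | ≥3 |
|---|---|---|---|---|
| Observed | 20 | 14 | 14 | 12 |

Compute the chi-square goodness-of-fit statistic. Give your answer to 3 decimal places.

4.611

Expected counts E_i = n·p_i: 60×0.25 = 15, 60×0.35 = 21, 60×0.24 = 14.4, 60×0.16 = 9.6.
cat         O        E   (O−E)²/E
0          20       15     1.6667
1          14       21     2.3333
2          14     14.4     0.0111
≥3         12      9.6     0.6000
Sum = 4.611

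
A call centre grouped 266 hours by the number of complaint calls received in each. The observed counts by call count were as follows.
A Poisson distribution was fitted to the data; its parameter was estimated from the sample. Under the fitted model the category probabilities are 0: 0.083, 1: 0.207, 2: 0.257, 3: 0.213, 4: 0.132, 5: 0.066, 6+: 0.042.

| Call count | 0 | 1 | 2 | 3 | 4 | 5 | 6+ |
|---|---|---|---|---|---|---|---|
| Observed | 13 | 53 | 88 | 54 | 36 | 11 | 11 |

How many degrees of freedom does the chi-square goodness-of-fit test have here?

5

There are k = 7 categories and 1 parameter estimated from the data, so df = 7 − 1 − 1 = 5.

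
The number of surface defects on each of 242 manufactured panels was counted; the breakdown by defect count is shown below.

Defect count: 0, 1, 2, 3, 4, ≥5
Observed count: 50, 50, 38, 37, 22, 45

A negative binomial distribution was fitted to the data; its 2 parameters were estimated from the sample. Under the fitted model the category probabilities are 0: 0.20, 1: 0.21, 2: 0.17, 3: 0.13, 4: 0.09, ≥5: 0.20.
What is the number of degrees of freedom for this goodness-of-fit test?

There are k = 6 categories and 2 parameters estimated from the data, so df = 6 − 1 − 2 = 3.

3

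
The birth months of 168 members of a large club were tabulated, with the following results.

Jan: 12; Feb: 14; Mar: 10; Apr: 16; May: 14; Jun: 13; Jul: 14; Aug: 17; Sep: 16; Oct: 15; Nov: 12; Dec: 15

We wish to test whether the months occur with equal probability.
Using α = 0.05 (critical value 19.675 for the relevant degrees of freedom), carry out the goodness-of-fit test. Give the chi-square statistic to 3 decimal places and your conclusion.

3.143; do not reject

Under H₀ each category has probability 1/12, so each expected count is 168/12 = 14.
cat         O        E   (O−E)²/E
Jan        12       14     0.2857
Feb        14       14     0.0000
Mar        10       14     1.1429
Apr        16       14     0.2857
May        14       14     0.0000
Jun        13       14     0.0714
Jul        14       14     0.0000
Aug        17       14     0.6429
Sep        16       14     0.2857
Oct        15       14     0.0714
Nov        12       14     0.2857
Dec        15       14     0.0714
Sum = 3.143
df = 11. Since 3.143 < 19.675, we do not reject H₀.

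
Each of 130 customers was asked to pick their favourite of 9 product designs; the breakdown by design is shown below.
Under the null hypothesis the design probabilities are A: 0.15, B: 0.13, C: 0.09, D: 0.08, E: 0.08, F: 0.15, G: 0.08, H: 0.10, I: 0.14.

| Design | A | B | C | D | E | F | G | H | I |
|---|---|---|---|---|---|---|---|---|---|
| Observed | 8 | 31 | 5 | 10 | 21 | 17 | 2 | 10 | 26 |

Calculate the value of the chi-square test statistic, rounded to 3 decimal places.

44.342

Expected counts E_i = n·p_i: 130×0.15 = 19.5, 130×0.13 = 16.9, 130×0.09 = 11.7, 130×0.08 = 10.4, 130×0.08 = 10.4, 130×0.15 = 19.5, 130×0.08 = 10.4, 130×0.10 = 13, 130×0.14 = 18.2.
χ² = (8−19.5)²/19.5 + (31−16.9)²/16.9 + (5−11.7)²/11.7 + (10−10.4)²/10.4 + (21−10.4)²/10.4 + (17−19.5)²/19.5 + (2−10.4)²/10.4 + (10−13)²/13 + (26−18.2)²/18.2
   = 6.7821 + 11.7639 + 3.8368 + 0.0154 + 10.8038 + 0.3205 + 6.7846 + 0.6923 + 3.3429
Sum = 44.342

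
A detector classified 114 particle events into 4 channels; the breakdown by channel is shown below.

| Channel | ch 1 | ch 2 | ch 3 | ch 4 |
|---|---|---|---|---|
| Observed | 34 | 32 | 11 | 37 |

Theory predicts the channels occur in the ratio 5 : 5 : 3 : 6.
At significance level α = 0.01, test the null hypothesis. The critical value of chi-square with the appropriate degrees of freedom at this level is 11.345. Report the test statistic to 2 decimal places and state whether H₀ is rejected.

3.42; do not reject

Ratio total = 19. Expected counts: 114×5/19 = 30, 114×5/19 = 30, 114×3/19 = 18, 114×6/19 = 36.
χ² = (34−30)²/30 + (32−30)²/30 + (11−18)²/18 + (37−36)²/36
   = 0.533 + 0.133 + 2.722 + 0.028
Sum = 3.42
df = 3. Since 3.42 < 11.345, we do not reject H₀.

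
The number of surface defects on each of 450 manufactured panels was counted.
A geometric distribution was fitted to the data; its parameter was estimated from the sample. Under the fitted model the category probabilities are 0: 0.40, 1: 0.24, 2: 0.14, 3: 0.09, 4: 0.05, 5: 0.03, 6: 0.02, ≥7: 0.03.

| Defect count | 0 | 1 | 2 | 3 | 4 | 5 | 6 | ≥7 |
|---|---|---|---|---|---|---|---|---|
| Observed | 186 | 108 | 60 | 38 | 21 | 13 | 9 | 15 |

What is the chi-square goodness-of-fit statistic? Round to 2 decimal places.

Expected counts E_i = n·p_i: 450×0.40 = 180, 450×0.24 = 108, 450×0.14 = 63, 450×0.09 = 40.5, 450×0.05 = 22.5, 450×0.03 = 13.5, 450×0.02 = 9, 450×0.03 = 13.5.
0: (186 − 180)²/180 = 36/180 = 0.200
1: (108 − 108)²/108 = 0/108 = 0.000
2: (60 − 63)²/63 = 9/63 = 0.143
3: (38 − 40.5)²/40.5 = 6.25/40.5 = 0.154
4: (21 − 22.5)²/22.5 = 2.25/22.5 = 0.100
5: (13 − 13.5)²/13.5 = 0.25/13.5 = 0.019
6: (9 − 9)²/9 = 0/9 = 0.000
≥7: (15 − 13.5)²/13.5 = 2.25/13.5 = 0.167
Sum = 0.78

0.78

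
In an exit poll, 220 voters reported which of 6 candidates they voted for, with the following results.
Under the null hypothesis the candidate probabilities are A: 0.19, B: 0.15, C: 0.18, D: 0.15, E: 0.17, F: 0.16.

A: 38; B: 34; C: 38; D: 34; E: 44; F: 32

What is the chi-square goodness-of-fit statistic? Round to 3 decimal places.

Expected counts E_i = n·p_i: 220×0.19 = 41.8, 220×0.15 = 33, 220×0.18 = 39.6, 220×0.15 = 33, 220×0.17 = 37.4, 220×0.16 = 35.2.
A: (38 − 41.8)²/41.8 = 14.44/41.8 = 0.3455
B: (34 − 33)²/33 = 1/33 = 0.0303
C: (38 − 39.6)²/39.6 = 2.56/39.6 = 0.0646
D: (34 − 33)²/33 = 1/33 = 0.0303
E: (44 − 37.4)²/37.4 = 43.56/37.4 = 1.1647
F: (32 − 35.2)²/35.2 = 10.24/35.2 = 0.2909
Sum = 1.926

1.926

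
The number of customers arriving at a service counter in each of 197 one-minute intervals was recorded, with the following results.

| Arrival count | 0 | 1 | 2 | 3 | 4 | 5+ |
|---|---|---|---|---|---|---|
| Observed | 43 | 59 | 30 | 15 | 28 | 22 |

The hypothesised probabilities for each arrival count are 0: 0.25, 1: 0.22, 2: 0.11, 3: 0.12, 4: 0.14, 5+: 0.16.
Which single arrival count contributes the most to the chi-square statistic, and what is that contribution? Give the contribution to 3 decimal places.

1, 5.658

Expected counts E_i = n·p_i: 197×0.25 = 49.25, 197×0.22 = 43.34, 197×0.11 = 21.67, 197×0.12 = 23.64, 197×0.14 = 27.58, 197×0.16 = 31.52.
cat         O        E   (O−E)²/E
0          43    49.25     0.7931
1          59    43.34     5.6584
2          30    21.67     3.2021
3          15    23.64     3.1578
4          28    27.58     0.0064
5+         22    31.52     2.8753
The largest term is for 1: 5.658.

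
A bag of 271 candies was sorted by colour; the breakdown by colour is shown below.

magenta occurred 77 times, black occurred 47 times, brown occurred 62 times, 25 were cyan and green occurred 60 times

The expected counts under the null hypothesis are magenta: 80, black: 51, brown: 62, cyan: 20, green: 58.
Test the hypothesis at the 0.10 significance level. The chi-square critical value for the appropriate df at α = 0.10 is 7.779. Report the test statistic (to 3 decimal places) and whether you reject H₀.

1.745; do not reject

χ² = (77−80)²/80 + (47−51)²/51 + (62−62)²/62 + (25−20)²/20 + (60−58)²/58
   = 0.1125 + 0.3137 + 0.0000 + 1.2500 + 0.0690
Sum = 1.745
df = 4. Since 1.745 < 7.779, we do not reject H₀.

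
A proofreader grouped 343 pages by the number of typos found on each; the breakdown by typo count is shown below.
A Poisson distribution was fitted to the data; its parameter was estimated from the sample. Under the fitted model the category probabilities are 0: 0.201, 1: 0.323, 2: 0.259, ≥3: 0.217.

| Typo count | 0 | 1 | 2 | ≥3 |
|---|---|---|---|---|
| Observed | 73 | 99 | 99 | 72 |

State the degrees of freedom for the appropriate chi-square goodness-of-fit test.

There are k = 4 categories and 1 parameter estimated from the data, so df = 4 − 1 − 1 = 2.

2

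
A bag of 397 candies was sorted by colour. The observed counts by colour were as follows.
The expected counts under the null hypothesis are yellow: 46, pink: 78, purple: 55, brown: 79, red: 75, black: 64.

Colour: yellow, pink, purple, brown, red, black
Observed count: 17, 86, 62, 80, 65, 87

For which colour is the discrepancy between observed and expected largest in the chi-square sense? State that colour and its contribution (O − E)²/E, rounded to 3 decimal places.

χ² = (17−46)²/46 + (86−78)²/78 + (62−55)²/55 + (80−79)²/79 + (65−75)²/75 + (87−64)²/64
   = 18.2826 + 0.8205 + 0.8909 + 0.0127 + 1.3333 + 8.2656
The largest term is for yellow: 18.283.

yellow, 18.283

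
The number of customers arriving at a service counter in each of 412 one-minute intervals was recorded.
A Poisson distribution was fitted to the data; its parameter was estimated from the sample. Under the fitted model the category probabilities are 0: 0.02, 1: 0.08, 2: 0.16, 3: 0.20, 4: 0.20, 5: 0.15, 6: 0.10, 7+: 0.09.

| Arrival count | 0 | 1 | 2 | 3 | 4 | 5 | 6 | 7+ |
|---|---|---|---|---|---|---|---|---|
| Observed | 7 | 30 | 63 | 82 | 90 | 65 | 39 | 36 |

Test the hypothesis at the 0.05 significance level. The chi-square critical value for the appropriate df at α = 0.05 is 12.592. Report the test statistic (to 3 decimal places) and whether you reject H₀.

Expected counts E_i = n·p_i: 412×0.02 = 8.24, 412×0.08 = 32.96, 412×0.16 = 65.92, 412×0.20 = 82.4, 412×0.20 = 82.4, 412×0.15 = 61.8, 412×0.10 = 41.2, 412×0.09 = 37.08.
cat         O        E   (O−E)²/E
0           7     8.24     0.1866
1          30    32.96     0.2658
2          63    65.92     0.1293
3          82     82.4     0.0019
4          90     82.4     0.7010
5          65     61.8     0.1657
6          39     41.2     0.1175
7+         36    37.08     0.0315
Sum = 1.599
df = 6. Since 1.599 < 12.592, we do not reject H₀.

1.599; do not reject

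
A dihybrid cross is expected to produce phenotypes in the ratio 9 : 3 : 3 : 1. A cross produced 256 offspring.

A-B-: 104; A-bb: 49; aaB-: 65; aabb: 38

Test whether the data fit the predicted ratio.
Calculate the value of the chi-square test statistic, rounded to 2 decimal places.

47.40

Ratio total = 16. Expected counts: 256×9/16 = 144, 256×3/16 = 48, 256×3/16 = 48, 256×1/16 = 16.
A-B-: (104 − 144)²/144 = 1600/144 = 11.111
A-bb: (49 − 48)²/48 = 1/48 = 0.021
aaB-: (65 − 48)²/48 = 289/48 = 6.021
aabb: (38 − 16)²/16 = 484/16 = 30.250
Sum = 47.40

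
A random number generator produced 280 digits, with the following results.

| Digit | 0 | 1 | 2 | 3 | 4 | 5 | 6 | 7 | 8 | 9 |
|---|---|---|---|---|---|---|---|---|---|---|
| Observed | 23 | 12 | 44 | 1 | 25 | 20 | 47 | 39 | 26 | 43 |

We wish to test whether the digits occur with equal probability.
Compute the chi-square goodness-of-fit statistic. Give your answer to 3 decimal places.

Under H₀ each category has probability 1/10, so each expected count is 280/10 = 28.
cat         O        E   (O−E)²/E
0          23       28     0.8929
1          12       28     9.1429
2          44       28     9.1429
3           1       28    26.0357
4          25       28     0.3214
5          20       28     2.2857
6          47       28    12.8929
7          39       28     4.3214
8          26       28     0.1429
9          43       28     8.0357
Sum = 73.214

73.214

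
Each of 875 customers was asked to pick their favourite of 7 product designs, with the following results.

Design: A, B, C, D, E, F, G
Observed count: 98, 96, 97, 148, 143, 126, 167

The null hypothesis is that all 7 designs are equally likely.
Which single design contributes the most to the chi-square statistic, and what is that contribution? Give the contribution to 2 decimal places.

G, 14.11

Under H₀ each category has probability 1/7, so each expected count is 875/7 = 125.
cat         O        E   (O−E)²/E
A          98      125      5.832
B          96      125      6.728
C          97      125      6.272
D         148      125      4.232
E         143      125      2.592
F         126      125      0.008
G         167      125     14.112
The largest term is for G: 14.11.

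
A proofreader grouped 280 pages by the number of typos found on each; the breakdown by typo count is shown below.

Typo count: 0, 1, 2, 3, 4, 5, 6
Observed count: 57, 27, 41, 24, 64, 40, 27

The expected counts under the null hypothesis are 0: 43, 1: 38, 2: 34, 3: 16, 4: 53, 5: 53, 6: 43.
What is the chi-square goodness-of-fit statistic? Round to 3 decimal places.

0: (57 − 43)²/43 = 196/43 = 4.5581
1: (27 − 38)²/38 = 121/38 = 3.1842
2: (41 − 34)²/34 = 49/34 = 1.4412
3: (24 − 16)²/16 = 64/16 = 4.0000
4: (64 − 53)²/53 = 121/53 = 2.2830
5: (40 − 53)²/53 = 169/53 = 3.1887
6: (27 − 43)²/43 = 256/43 = 5.9535
Sum = 24.609

24.609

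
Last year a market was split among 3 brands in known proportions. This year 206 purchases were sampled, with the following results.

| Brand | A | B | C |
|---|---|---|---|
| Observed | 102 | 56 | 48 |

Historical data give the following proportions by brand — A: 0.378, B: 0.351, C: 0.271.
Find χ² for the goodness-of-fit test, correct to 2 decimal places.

Expected counts E_i = n·p_i: 206×0.378 = 77.868, 206×0.351 = 72.306, 206×0.271 = 55.826.
A: (102 − 77.868)²/77.868 = 582.353424/77.868 = 7.479
B: (56 − 72.306)²/72.306 = 265.885636/72.306 = 3.677
C: (48 − 55.826)²/55.826 = 61.246276/55.826 = 1.097
Sum = 12.25

12.25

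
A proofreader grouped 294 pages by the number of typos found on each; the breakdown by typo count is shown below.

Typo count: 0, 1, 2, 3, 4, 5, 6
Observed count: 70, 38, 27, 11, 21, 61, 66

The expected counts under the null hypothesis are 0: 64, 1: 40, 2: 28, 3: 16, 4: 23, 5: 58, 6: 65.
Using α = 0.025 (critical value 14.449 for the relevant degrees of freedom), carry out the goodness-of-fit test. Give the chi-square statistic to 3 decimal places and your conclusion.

2.605; do not reject

χ² = (70−64)²/64 + (38−40)²/40 + (27−28)²/28 + (11−16)²/16 + (21−23)²/23 + (61−58)²/58 + (66−65)²/65
   = 0.5625 + 0.1000 + 0.0357 + 1.5625 + 0.1739 + 0.1552 + 0.0154
Sum = 2.605
df = 6. Since 2.605 < 14.449, we do not reject H₀.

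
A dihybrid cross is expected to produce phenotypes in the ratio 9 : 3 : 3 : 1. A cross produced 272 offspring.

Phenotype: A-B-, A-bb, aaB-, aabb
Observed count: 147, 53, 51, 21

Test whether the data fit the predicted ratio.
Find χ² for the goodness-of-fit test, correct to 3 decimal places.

1.255

Ratio total = 16. Expected counts: 272×9/16 = 153, 272×3/16 = 51, 272×3/16 = 51, 272×1/16 = 17.
A-B-: (147 − 153)²/153 = 36/153 = 0.2353
A-bb: (53 − 51)²/51 = 4/51 = 0.0784
aaB-: (51 − 51)²/51 = 0/51 = 0.0000
aabb: (21 − 17)²/17 = 16/17 = 0.9412
Sum = 1.255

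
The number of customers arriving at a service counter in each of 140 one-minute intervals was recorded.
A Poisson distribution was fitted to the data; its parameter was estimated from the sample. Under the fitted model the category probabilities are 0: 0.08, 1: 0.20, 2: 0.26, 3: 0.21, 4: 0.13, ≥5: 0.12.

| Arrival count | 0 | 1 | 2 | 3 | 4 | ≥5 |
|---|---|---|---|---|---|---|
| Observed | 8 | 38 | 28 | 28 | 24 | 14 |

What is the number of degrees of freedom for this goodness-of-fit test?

There are k = 6 categories and 1 parameter estimated from the data, so df = 6 − 1 − 1 = 4.

4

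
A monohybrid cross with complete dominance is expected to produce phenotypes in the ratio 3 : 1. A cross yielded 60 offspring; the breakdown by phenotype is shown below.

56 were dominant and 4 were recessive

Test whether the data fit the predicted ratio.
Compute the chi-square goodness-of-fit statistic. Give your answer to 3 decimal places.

Ratio total = 4. Expected counts: 60×3/4 = 45, 60×1/4 = 15.
χ² = (56−45)²/45 + (4−15)²/15
   = 2.6889 + 8.0667
Sum = 10.756

10.756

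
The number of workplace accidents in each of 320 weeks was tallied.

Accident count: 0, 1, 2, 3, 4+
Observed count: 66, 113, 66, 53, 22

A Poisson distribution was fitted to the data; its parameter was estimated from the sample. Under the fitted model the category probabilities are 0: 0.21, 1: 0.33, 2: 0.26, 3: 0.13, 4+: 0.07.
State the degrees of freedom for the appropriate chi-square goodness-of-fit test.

There are k = 5 categories and 1 parameter estimated from the data, so df = 5 − 1 − 1 = 3.

3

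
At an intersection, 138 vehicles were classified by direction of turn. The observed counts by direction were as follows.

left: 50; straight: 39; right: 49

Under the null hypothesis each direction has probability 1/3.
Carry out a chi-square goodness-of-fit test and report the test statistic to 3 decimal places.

Under H₀ each category has probability 1/3, so each expected count is 138/3 = 46.
left: (50 − 46)²/46 = 16/46 = 0.3478
straight: (39 − 46)²/46 = 49/46 = 1.0652
right: (49 − 46)²/46 = 9/46 = 0.1957
Sum = 1.609

1.609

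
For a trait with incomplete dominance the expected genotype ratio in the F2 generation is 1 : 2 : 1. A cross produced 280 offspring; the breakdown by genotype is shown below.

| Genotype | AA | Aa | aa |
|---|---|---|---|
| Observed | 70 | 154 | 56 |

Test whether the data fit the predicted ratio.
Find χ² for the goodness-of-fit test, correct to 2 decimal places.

4.20

Ratio total = 4. Expected counts: 280×1/4 = 70, 280×2/4 = 140, 280×1/4 = 70.
cat         O        E   (O−E)²/E
AA         70       70      0.000
Aa        154      140      1.400
aa         56       70      2.800
Sum = 4.20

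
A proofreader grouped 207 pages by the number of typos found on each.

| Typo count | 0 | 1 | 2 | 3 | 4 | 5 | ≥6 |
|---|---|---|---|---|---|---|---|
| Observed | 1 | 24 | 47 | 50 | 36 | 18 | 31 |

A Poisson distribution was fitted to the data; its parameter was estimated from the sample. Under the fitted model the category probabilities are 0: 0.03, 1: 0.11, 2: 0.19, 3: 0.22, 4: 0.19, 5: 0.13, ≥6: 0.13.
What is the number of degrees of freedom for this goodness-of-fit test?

There are k = 7 categories and 1 parameter estimated from the data, so df = 7 − 1 − 1 = 5.

5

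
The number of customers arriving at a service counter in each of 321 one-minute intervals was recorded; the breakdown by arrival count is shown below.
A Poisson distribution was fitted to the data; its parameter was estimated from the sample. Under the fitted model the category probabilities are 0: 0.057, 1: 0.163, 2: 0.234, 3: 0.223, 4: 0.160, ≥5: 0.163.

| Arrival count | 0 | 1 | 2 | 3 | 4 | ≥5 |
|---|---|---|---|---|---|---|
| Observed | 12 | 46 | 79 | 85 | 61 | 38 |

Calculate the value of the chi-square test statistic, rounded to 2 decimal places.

Expected counts E_i = n·p_i: 321×0.057 = 18.297, 321×0.163 = 52.323, 321×0.234 = 75.114, 321×0.223 = 71.583, 321×0.160 = 51.36, 321×0.163 = 52.323.
0: (12 − 18.297)²/18.297 = 39.652209/18.297 = 2.167
1: (46 − 52.323)²/52.323 = 39.980329/52.323 = 0.764
2: (79 − 75.114)²/75.114 = 15.100996/75.114 = 0.201
3: (85 − 71.583)²/71.583 = 180.015889/71.583 = 2.515
4: (61 − 51.36)²/51.36 = 92.9296/51.36 = 1.809
≥5: (38 − 52.323)²/52.323 = 205.148329/52.323 = 3.921
Sum = 11.38

11.38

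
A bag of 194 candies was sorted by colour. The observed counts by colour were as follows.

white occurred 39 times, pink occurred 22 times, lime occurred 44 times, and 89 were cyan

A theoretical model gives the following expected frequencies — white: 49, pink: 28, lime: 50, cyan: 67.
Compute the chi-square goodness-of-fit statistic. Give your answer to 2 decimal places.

cat         O        E   (O−E)²/E
white      39       49      2.041
pink       22       28      1.286
lime       44       50      0.720
cyan       89       67      7.224
Sum = 11.27

11.27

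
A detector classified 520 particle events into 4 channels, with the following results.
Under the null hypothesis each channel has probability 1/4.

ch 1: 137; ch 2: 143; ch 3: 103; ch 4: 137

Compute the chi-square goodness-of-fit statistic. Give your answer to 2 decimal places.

Under H₀ each category has probability 1/4, so each expected count is 520/4 = 130.
ch 1: (137 − 130)²/130 = 49/130 = 0.377
ch 2: (143 − 130)²/130 = 169/130 = 1.300
ch 3: (103 − 130)²/130 = 729/130 = 5.608
ch 4: (137 − 130)²/130 = 49/130 = 0.377
Sum = 7.66

7.66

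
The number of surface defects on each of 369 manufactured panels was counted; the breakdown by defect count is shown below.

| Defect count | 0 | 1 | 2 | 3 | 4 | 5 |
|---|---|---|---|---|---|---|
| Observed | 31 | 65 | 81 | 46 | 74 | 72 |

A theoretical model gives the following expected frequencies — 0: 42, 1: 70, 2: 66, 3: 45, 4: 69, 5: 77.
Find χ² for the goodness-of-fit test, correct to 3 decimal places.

7.356

χ² = (31−42)²/42 + (65−70)²/70 + (81−66)²/66 + (46−45)²/45 + (74−69)²/69 + (72−77)²/77
   = 2.8810 + 0.3571 + 3.4091 + 0.0222 + 0.3623 + 0.3247
Sum = 7.356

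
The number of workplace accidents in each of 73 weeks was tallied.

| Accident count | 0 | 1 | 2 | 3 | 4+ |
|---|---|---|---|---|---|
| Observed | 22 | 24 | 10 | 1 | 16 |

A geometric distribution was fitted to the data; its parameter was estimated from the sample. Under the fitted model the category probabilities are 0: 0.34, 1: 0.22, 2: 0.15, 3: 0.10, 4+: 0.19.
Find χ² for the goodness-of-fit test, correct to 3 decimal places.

10.092

Expected counts E_i = n·p_i: 73×0.34 = 24.82, 73×0.22 = 16.06, 73×0.15 = 10.95, 73×0.10 = 7.3, 73×0.19 = 13.87.
χ² = (22−24.82)²/24.82 + (24−16.06)²/16.06 + (10−10.95)²/10.95 + (1−7.3)²/7.3 + (16−13.87)²/13.87
   = 0.3204 + 3.9255 + 0.0824 + 5.4370 + 0.3271
Sum = 10.092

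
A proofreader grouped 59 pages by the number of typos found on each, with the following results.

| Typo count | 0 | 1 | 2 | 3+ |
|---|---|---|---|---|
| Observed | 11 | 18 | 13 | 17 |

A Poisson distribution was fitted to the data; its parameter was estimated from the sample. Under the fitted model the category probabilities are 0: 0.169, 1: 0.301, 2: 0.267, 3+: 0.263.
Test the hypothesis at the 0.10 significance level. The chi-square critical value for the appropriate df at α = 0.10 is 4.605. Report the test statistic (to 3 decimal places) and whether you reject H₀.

Expected counts E_i = n·p_i: 59×0.169 = 9.971, 59×0.301 = 17.759, 59×0.267 = 15.753, 59×0.263 = 15.517.
χ² = (11−9.971)²/9.971 + (18−17.759)²/17.759 + (13−15.753)²/15.753 + (17−15.517)²/15.517
   = 0.1062 + 0.0033 + 0.4811 + 0.1417
Sum = 0.732
df = 2. Since 0.732 < 4.605, we do not reject H₀.

0.732; do not reject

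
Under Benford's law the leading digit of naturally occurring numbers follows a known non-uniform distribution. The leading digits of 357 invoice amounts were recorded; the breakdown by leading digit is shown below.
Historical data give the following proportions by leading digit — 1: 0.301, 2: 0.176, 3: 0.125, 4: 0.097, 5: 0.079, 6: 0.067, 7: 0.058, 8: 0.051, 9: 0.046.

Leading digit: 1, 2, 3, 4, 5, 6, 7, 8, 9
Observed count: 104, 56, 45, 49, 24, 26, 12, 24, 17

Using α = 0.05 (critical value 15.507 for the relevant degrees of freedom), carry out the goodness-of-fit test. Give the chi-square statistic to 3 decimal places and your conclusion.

13.153; do not reject

Expected counts E_i = n·p_i: 357×0.301 = 107.457, 357×0.176 = 62.832, 357×0.125 = 44.625, 357×0.097 = 34.629, 357×0.079 = 28.203, 357×0.067 = 23.919, 357×0.058 = 20.706, 357×0.051 = 18.207, 357×0.046 = 16.422.
χ² = (104−107.457)²/107.457 + (56−62.832)²/62.832 + (45−44.625)²/44.625 + (49−34.629)²/34.629 + (24−28.203)²/28.203 + (26−23.919)²/23.919 + (12−20.706)²/20.706 + (24−18.207)²/18.207 + (17−16.422)²/16.422
   = 0.1112 + 0.7429 + 0.0032 + 5.9640 + 0.6264 + 0.1811 + 3.6605 + 1.8432 + 0.0203
Sum = 13.153
df = 8. Since 13.153 < 15.507, we do not reject H₀.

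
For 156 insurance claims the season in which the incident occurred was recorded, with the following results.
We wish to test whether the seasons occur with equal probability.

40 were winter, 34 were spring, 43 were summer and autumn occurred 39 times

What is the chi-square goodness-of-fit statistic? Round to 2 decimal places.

1.08

Under H₀ each category has probability 1/4, so each expected count is 156/4 = 39.
cat         O        E   (O−E)²/E
winter     40       39      0.026
spring     34       39      0.641
summer     43       39      0.410
autumn     39       39      0.000
Sum = 1.08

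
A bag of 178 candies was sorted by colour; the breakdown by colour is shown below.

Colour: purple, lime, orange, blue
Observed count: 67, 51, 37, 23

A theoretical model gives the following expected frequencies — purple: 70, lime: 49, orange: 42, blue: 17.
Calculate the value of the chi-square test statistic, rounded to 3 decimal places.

2.923

χ² = (67−70)²/70 + (51−49)²/49 + (37−42)²/42 + (23−17)²/17
   = 0.1286 + 0.0816 + 0.5952 + 2.1176
Sum = 2.923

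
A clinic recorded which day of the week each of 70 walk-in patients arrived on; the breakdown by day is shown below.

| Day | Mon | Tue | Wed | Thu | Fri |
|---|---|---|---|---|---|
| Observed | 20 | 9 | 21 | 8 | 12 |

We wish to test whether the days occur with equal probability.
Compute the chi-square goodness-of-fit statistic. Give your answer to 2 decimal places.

10.71

Expected count for each of the 5 categories: 70/5 = 14.
cat         O        E   (O−E)²/E
Mon        20       14      2.571
Tue         9       14      1.786
Wed        21       14      3.500
Thu         8       14      2.571
Fri        12       14      0.286
Sum = 10.71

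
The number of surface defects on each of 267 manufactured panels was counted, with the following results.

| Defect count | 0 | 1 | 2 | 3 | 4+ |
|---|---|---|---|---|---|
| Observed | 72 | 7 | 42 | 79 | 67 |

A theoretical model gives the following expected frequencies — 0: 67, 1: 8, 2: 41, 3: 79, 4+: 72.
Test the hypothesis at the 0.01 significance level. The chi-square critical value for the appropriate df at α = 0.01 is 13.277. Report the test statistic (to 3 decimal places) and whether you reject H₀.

χ² = (72−67)²/67 + (7−8)²/8 + (42−41)²/41 + (79−79)²/79 + (67−72)²/72
   = 0.3731 + 0.1250 + 0.0244 + 0.0000 + 0.3472
Sum = 0.870
df = 4. Since 0.870 < 13.277, we do not reject H₀.

0.870; do not reject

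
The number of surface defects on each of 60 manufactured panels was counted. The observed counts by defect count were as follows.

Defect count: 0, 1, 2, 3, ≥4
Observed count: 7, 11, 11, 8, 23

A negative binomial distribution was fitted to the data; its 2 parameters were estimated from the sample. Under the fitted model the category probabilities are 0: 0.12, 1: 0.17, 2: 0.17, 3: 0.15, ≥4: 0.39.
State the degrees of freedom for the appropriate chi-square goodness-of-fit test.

There are k = 5 categories and 2 parameters estimated from the data, so df = 5 − 1 − 2 = 2.

2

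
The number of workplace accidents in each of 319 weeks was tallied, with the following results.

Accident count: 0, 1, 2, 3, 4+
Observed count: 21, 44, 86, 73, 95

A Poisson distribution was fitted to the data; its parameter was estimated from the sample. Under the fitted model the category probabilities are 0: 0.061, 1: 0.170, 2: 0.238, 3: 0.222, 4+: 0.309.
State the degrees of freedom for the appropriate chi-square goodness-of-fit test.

3

There are k = 5 categories and 1 parameter estimated from the data, so df = 5 − 1 − 1 = 3.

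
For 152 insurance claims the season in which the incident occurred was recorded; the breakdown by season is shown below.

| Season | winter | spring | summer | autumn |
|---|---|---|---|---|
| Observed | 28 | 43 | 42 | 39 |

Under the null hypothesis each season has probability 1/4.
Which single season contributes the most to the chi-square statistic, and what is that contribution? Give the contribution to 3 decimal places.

winter, 2.632

Under H₀ each category has probability 1/4, so each expected count is 152/4 = 38.
χ² = (28−38)²/38 + (43−38)²/38 + (42−38)²/38 + (39−38)²/38
   = 2.6316 + 0.6579 + 0.4211 + 0.0263
The largest term is for winter: 2.632.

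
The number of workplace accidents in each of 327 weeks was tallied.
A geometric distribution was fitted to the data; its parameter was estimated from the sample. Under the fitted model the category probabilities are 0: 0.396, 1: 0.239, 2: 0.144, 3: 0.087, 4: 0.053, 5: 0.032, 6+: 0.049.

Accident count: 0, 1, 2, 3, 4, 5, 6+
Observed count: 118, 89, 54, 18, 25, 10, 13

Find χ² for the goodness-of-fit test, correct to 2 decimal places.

Expected counts E_i = n·p_i: 327×0.396 = 129.492, 327×0.239 = 78.153, 327×0.144 = 47.088, 327×0.087 = 28.449, 327×0.053 = 17.331, 327×0.032 = 10.464, 327×0.049 = 16.023.
cat         O        E   (O−E)²/E
0         118  129.492      1.020
1          89   78.153      1.505
2          54   47.088      1.015
3          18   28.449      3.838
4          25   17.331      3.394
5          10   10.464      0.021
6+         13   16.023      0.570
Sum = 11.36

11.36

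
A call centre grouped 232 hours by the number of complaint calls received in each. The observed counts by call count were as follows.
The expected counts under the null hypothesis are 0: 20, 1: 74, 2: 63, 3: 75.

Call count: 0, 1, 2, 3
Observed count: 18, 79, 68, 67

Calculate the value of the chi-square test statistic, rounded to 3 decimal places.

cat         O        E   (O−E)²/E
0          18       20     0.2000
1          79       74     0.3378
2          68       63     0.3968
3          67       75     0.8533
Sum = 1.788

1.788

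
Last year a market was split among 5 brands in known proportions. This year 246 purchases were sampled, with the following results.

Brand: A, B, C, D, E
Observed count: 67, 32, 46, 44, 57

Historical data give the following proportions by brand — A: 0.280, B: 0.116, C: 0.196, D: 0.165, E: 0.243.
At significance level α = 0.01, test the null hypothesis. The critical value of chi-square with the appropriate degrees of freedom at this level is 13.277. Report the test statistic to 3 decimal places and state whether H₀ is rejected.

0.989; do not reject

Expected counts E_i = n·p_i: 246×0.280 = 68.88, 246×0.116 = 28.536, 246×0.196 = 48.216, 246×0.165 = 40.59, 246×0.243 = 59.778.
cat         O        E   (O−E)²/E
A          67    68.88     0.0513
B          32   28.536     0.4205
C          46   48.216     0.1018
D          44    40.59     0.2865
E          57   59.778     0.1291
Sum = 0.989
df = 4. Since 0.989 < 13.277, we do not reject H₀.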